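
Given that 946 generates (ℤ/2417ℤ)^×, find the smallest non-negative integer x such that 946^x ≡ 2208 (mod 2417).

21

Baby-step giant-step with m = ceil(sqrt(2416)) = 50.
Baby table (946^j mod 2417 for j=0..49):
  0:1  1:946  2:626  3:31  4:322  5:70  6:961  7:314
  8:2170  9:787  10:66  11:2011  12:227  13:2046  14:1916  15:2203
  16:584  17:1388  18:617  19:1185  20:1939  21:2208  22:480  23:2101
  24:772  25:378  26:2289  27:2179  28:2050  29:866  30:2290  31:708
  32:259  33:897  34:195  35:778  36:1220  37:1211  38:2365  39:1565
  40:1286  41:805  42:175  43:1194  44:785  45:591  46:759  47:165
  48:1402  49:1776
Giant step factor: 946^(-50) ≡ 1187 (mod 2417).
Scan 2208·1187^i mod 2417 for i = 0, 1, …:
  i=0: 2208
Match at i=0, j=21: x = 0·50 + 21 = 21.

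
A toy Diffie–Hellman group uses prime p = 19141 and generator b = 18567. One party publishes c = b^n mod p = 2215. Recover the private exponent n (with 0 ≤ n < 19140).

711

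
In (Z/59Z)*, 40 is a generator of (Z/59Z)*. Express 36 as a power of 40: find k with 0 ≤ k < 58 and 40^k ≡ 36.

Baby-step giant-step with m = ceil(sqrt(58)) = 8.
Baby table (40^j mod 59 for j=0..7):
  0:1  1:40  2:7  3:44  4:49  5:13  6:48  7:32
Giant step factor: 40^(-8) ≡ 36 (mod 59).
Scan 36·36^i mod 59 for i = 0, 1, …:
  i=0: 36   i=1: 57   i=2: 46   i=3: 4
  i=4: 26   i=5: 51   i=6: 7
Match at i=6, j=2: k = 6·8 + 2 = 50.

50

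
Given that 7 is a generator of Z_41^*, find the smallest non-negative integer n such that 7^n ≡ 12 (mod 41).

Successive powers of 7 modulo 41:
  7^0=1  7^1=7  7^2=8  7^3=15  7^4=23  7^5=38
  7^6=20  7^7=17  7^8=37  7^9=13  7^10=9  7^11=22
  7^12=31  7^13=12
So 7^13 ≡ 12 (mod 41), giving n = 13.

13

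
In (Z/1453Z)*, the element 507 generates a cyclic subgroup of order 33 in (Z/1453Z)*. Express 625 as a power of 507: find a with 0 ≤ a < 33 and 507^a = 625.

28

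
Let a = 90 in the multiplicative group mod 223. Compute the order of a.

222

The order of 90 must divide p − 1 = 222 = 2 · 3 · 37.
Divisors: 1, 2, 3, 6, 37, 74, 111, 222.
Check each in increasing order: 90^1 ≡ 90;  90^2 ≡ 72;  90^3 ≡ 13;  90^6 ≡ 169;  90^37 ≡ 184;  90^74 ≡ 183;  90^111 ≡ 222;  90^222 ≡ 1.
Smallest exponent giving 1 is 222.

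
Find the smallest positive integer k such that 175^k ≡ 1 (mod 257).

The order of 175 must divide p − 1 = 256 = 2^8.
Divisors: 1, 2, 4, 8, 16, 32, 64, 128, 256.
Check each in increasing order: 175^1 ≡ 175;  175^2 ≡ 42;  175^4 ≡ 222;  175^8 ≡ 197;  175^16 ≡ 2;  175^32 ≡ 4;  175^64 ≡ 16;  175^128 ≡ 256;  175^256 ≡ 1.
Smallest exponent giving 1 is 256.

256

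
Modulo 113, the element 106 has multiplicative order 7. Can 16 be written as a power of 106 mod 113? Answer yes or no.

16 ∈ ⟨106⟩ iff 16^7 ≡ 1 (mod 113), since |⟨106⟩| = 7.
16^7 mod 113 = 1.
Since 1 = 1, 16 lies in the subgroup.

yes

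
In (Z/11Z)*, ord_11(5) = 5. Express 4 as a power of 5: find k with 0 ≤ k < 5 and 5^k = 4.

Successive powers of 5 modulo 11:
  5^0=1  5^1=5  5^2=3  5^3=4
So 5^3 ≡ 4 (mod 11), giving k = 3.

3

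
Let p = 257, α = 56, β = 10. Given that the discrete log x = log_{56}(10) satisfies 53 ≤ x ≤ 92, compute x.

91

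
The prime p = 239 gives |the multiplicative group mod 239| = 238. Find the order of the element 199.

The order of 199 must divide p − 1 = 238 = 2 · 7 · 17.
Divisors: 1, 2, 7, 14, 17, 34, 119, 238.
Check each in increasing order: 199^1 ≡ 199;  199^2 ≡ 166;  199^7 ≡ 107;  199^14 ≡ 216;  199^17 ≡ 238;  199^34 ≡ 1.
Smallest exponent giving 1 is 34.

34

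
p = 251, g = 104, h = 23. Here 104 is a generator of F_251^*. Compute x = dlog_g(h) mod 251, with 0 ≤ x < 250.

Successive powers of 104 modulo 251:
  104^0=1  104^1=104  104^2=23
So 104^2 ≡ 23 (mod 251), giving x = 2.

2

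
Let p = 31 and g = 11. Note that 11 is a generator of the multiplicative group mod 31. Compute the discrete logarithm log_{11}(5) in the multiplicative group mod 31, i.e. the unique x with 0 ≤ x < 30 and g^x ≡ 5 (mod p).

10

Successive powers of 11 modulo 31:
  11^0=1  11^1=11  11^2=28  11^3=29  11^4=9  11^5=6
  11^6=4  11^7=13  11^8=19  11^9=23  11^10=5
So 11^10 ≡ 5 (mod 31), giving x = 10.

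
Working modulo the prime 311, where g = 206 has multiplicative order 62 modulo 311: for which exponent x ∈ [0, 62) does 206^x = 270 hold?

38

Baby-step giant-step with m = ceil(sqrt(62)) = 8.
Baby table (206^j mod 311 for j=0..7):
  0:1  1:206  2:140  3:228  4:7  5:198  6:47  7:41
Giant step factor: 206^(-8) ≡ 146 (mod 311).
Scan 270·146^i mod 311 for i = 0, 1, …:
  i=0: 270   i=1: 234   i=2: 265   i=3: 126
  i=4: 47
Match at i=4, j=6: x = 4·8 + 6 = 38.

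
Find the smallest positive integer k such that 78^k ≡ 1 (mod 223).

111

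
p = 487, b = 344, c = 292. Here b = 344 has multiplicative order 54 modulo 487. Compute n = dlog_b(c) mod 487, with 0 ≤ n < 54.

Baby-step giant-step with m = ceil(sqrt(54)) = 8.
Baby table (344^j mod 487 for j=0..7):
  0:1  1:344  2:482  3:228  4:25  5:321  6:362  7:343
Giant step factor: 344^(-8) ≡ 60 (mod 487).
Scan 292·60^i mod 487 for i = 0, 1, …:
  i=0: 292   i=1: 475   i=2: 254   i=3: 143
  i=4: 301   i=5: 41   i=6: 25
Match at i=6, j=4: n = 6·8 + 4 = 52.

52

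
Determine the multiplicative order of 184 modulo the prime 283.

282

The order of 184 must divide p − 1 = 282 = 2 · 3 · 47.
Divisors: 1, 2, 3, 6, 47, 94, 141, 282.
Check each in increasing order: 184^1 ≡ 184;  184^2 ≡ 179;  184^3 ≡ 108;  184^6 ≡ 61;  184^47 ≡ 239;  184^94 ≡ 238;  184^141 ≡ 282;  184^282 ≡ 1.
Smallest exponent giving 1 is 282.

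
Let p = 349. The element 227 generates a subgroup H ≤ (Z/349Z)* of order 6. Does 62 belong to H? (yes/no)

no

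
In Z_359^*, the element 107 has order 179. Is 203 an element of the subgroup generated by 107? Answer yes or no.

203 ∈ ⟨107⟩ iff 203^179 ≡ 1 (mod 359), since |⟨107⟩| = 179.
203^179 mod 359 = 1.
Since 1 = 1, 203 lies in the subgroup.

yes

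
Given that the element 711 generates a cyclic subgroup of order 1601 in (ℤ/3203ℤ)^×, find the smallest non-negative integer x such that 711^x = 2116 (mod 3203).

131

Baby-step giant-step with m = ceil(sqrt(1601)) = 41.
Baby table (711^j mod 3203 for j=0..40):
  0:1  1:711  2:2650  3:786  4:1524  5:950  6:2820  7:3145
  8:401  9:44  10:2457  11:1292  12:2554  13:2996  14:161  15:2366
  16:651  17:1629  18:1936  19:2409  20:2397  21:271  22:501  23:678
  24:1608  25:3020  26:1210  27:1906  28:297  29:2972  30:2315  31:2826
  32:1005  33:286  34:1557  35:1992  36:586  37:256  38:2648  39:2567
  40:2630
Giant step factor: 711^(-41) ≡ 2652 (mod 3203).
Scan 2116·2652^i mod 3203 for i = 0, 1, …:
  i=0: 2116   i=1: 3179   i=2: 412   i=3: 401
Match at i=3, j=8: x = 3·41 + 8 = 131.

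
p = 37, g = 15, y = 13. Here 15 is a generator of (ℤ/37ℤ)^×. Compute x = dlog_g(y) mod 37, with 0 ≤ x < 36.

23

Successive powers of 15 modulo 37:
  15^0=1  15^1=15  15^2=3  15^3=8  15^4=9  15^5=24
  15^6=27  15^7=35  15^8=7  15^9=31  15^10=21  15^11=19
  15^12=26  15^13=20  15^14=4  15^15=23  15^16=12  15^17=32
  15^18=36  15^19=22  15^20=34  15^21=29  15^22=28  15^23=13
So 15^23 ≡ 13 (mod 37), giving x = 23.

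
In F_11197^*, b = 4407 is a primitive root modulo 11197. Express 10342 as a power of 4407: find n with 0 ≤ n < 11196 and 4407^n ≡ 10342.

3953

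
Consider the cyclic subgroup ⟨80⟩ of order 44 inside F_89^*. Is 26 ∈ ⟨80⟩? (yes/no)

26 ∈ ⟨80⟩ iff 26^44 ≡ 1 (mod 89), since |⟨80⟩| = 44.
26^44 mod 89 = 88.
Since 88 ≠ 1, 26 does not lie in the subgroup.

no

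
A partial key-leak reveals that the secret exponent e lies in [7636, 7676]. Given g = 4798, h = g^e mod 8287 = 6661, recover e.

7664

Compute 4798^7636 mod 8287 = 1432, then multiply by 4798 repeatedly:
  4798^7636=1432  4798^7637=813  4798^7638=5884  4798^7639=5910  4798^7640=6353
  4798^7641=2108  4798^7642=4044  4798^7643=3245  4798^7644=6524  4798^7645=2153
  4798^7646=4492  4798^7647=6416  4798^7648=6050  4798^7649=6826  4798^7650=924
  4798^7651=8094  4798^7652=2130  4798^7653=1869  4798^7654=928  4798^7655=2425
  4798^7656=202  4798^7657=7904  4798^7658=2080  4798^7659=2292  4798^7660=167
  4798^7661=5714  4798^7662=2376  4798^7663=5423  4798^7664=6661
Found 6661 at exponent 7664.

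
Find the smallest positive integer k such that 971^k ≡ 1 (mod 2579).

The order of 971 must divide p − 1 = 2578 = 2 · 1289.
Divisors: 1, 2, 1289, 2578.
Check each in increasing order: 971^1 ≡ 971;  971^2 ≡ 1506;  971^1289 ≡ 2578;  971^2578 ≡ 1.
Smallest exponent giving 1 is 2578.

2578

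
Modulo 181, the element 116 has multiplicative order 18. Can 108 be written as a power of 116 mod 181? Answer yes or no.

yes

108 ∈ ⟨116⟩ iff 108^18 ≡ 1 (mod 181), since |⟨116⟩| = 18.
108^18 mod 181 = 1.
Since 1 = 1, 108 lies in the subgroup.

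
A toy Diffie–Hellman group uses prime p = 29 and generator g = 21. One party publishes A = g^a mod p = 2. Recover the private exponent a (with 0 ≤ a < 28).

5

Successive powers of 21 modulo 29:
  21^0=1  21^1=21  21^2=6  21^3=10  21^4=7  21^5=2
So 21^5 ≡ 2 (mod 29), giving a = 5.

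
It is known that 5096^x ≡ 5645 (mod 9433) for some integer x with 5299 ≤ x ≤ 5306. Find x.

Compute 5096^5299 mod 9433 = 5991, then multiply by 5096 repeatedly:
  5096^5299=5991  5096^5300=4948  5096^5301=599  5096^5302=5645
Found 5645 at exponent 5302.

5302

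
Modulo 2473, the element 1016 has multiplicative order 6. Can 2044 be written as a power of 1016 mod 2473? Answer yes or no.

⟨1016⟩ has order 6; its elements mod 2473 are {1, 1015, 1016, 1457, 1458, 2472}.
2044 is not in this set.

no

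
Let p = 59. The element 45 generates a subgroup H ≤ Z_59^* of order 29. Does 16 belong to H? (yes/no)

16 ∈ ⟨45⟩ iff 16^29 ≡ 1 (mod 59), since |⟨45⟩| = 29.
16^29 mod 59 = 1.
Since 1 = 1, 16 lies in the subgroup.

yes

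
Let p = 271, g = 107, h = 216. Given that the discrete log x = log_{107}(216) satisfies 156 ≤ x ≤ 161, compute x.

Compute 107^156 mod 271 = 167, then multiply by 107 repeatedly:
  107^156=167  107^157=254  107^158=78  107^159=216
Found 216 at exponent 159.

159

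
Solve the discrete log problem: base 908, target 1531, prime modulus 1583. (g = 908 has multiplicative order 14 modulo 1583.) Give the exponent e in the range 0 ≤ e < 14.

3

Successive powers of 908 modulo 1583:
  908^0=1  908^1=908  908^2=1304  908^3=1531
So 908^3 ≡ 1531 (mod 1583), giving e = 3.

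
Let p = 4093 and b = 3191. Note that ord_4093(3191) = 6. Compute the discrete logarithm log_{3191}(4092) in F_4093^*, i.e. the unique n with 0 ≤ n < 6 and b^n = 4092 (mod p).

3

Successive powers of 3191 modulo 4093:
  3191^0=1  3191^1=3191  3191^2=3190  3191^3=4092
So 3191^3 ≡ 4092 (mod 4093), giving n = 3.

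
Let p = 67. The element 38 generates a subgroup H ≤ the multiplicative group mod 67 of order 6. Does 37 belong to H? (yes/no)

yes

⟨38⟩ has order 6; its elements mod 67 are {1, 29, 30, 37, 38, 66}.
37 is in this set.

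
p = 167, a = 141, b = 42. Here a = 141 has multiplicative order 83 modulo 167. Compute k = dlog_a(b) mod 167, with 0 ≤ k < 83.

Baby-step giant-step with m = ceil(sqrt(83)) = 10.
Baby table (141^j mod 167 for j=0..9):
  0:1  1:141  2:8  3:126  4:64  5:6  6:11  7:48
  8:88  9:50
Giant step factor: 141^(-10) ≡ 116 (mod 167).
Scan 42·116^i mod 167 for i = 0, 1, …:
  i=0: 42   i=1: 29   i=2: 24   i=3: 112
  i=4: 133   i=5: 64
Match at i=5, j=4: k = 5·10 + 4 = 54.

54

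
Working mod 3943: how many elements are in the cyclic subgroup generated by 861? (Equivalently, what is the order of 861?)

The order of 861 must divide p − 1 = 3942 = 2 · 3^3 · 73.
Divisors: 1, 2, 3, 6, 9, 18, 27, 54, 73, 146, 219, 438, 657, 1314, 1971, 3942.
Check each in increasing order: 861^1 ≡ 861;  861^2 ≡ 37;  861^3 ≡ 313;  861^6 ≡ 3337;  861^9 ≡ 3529;  861^18 ≡ 1847;  861^27 ≡ 284;  861^54 ≡ 1796;  861^73 ≡ 3539;  861^146 ≡ 1553;  861^219 ≡ 3468;  861^438 ≡ 874;  861^657 ≡ 2808;  861^1314 ≡ 2807;  861^1971 ≡ 3942;  861^3942 ≡ 1.
Smallest exponent giving 1 is 3942.

3942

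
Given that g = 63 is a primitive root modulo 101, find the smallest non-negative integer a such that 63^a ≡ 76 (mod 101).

34

Baby-step giant-step with m = ceil(sqrt(100)) = 10.
Baby table (63^j mod 101 for j=0..9):
  0:1  1:63  2:30  3:72  4:92  5:39  6:33  7:59
  8:81  9:53
Giant step factor: 63^(-10) ≡ 17 (mod 101).
Scan 76·17^i mod 101 for i = 0, 1, …:
  i=0: 76   i=1: 80   i=2: 47   i=3: 92
Match at i=3, j=4: a = 3·10 + 4 = 34.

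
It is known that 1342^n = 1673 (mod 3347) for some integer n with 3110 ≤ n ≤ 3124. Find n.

3124

Compute 1342^3110 mod 3347 = 2832, then multiply by 1342 repeatedly:
  1342^3110=2832  1342^3111=1699  1342^3112=751  1342^3113=395  1342^3114=1264
  1342^3115=2706  1342^3116=3304  1342^3117=2540  1342^3118=1434  1342^3119=3250
  1342^3120=359  1342^3121=3157  1342^3122=2739  1342^3123=732  1342^3124=1673
Found 1673 at exponent 3124.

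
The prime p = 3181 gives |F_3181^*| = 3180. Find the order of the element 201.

1060

The order of 201 must divide p − 1 = 3180 = 2^2 · 3 · 5 · 53.
Divisors: 1, 2, 3, 4, 5, 6, 10, 12, 15, 20, 30, 53, 60, 106, 159, 212, 265, 318, 530, 636, 795, 1060, 1590, 3180.
Check each in increasing order: 201^1 ≡ 201;  201^2 ≡ 2229;  201^3 ≡ 2689;  201^4 ≡ 2900;  201^5 ≡ 777;  201^6 ≡ 308;  201^10 ≡ 2520;  201^12 ≡ 2615;  201^15 ≡ 1725;  201^20 ≡ 1124;  201^30 ≡ 1390;  201^53 ≡ 1168;  201^60 ≡ 1233;  201^106 ≡ 2756;  201^159 ≡ 3017;  201^212 ≡ 2489;  201^265 ≡ 2899;  201^318 ≡ 1448;  201^530 ≡ 3180;  201^636 ≡ 425;  201^795 ≡ 282;  201^1060 ≡ 1.
Smallest exponent giving 1 is 1060.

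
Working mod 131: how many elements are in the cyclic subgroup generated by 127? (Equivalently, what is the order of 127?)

130

The order of 127 must divide p − 1 = 130 = 2 · 5 · 13.
Divisors: 1, 2, 5, 10, 13, 26, 65, 130.
Check each in increasing order: 127^1 ≡ 127;  127^2 ≡ 16;  127^5 ≡ 24;  127^10 ≡ 52;  127^13 ≡ 78;  127^26 ≡ 58;  127^65 ≡ 130;  127^130 ≡ 1.
Smallest exponent giving 1 is 130.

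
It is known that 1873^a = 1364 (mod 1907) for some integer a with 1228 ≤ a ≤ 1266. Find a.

1250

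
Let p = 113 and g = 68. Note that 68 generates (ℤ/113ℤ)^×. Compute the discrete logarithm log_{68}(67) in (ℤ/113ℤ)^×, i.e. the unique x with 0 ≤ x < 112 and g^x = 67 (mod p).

81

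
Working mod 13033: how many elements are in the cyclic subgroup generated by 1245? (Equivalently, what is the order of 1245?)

The order of 1245 must divide p − 1 = 13032 = 2^3 · 3^2 · 181.
Divisors: 1, 2, 3, 4, 6, 8, 9, 12, 18, 24, 36, 72, 181, 362, 543, 724, 1086, 1448, 1629, 2172, 3258, 4344, 6516, 13032.
Check each in increasing order: 1245^1 ≡ 1245;  1245^2 ≡ 12131;  1245^3 ≡ 10881;  1245^4 ≡ 5558;  1245^6 ≡ 4389;  1245^8 ≡ 3154;  1245^9 ≡ 3797;  1245^12 ≡ 547;  1245^18 ≡ 2711;  1245^24 ≡ 12483;  1245^36 ≡ 11942;  1245^72 ≡ 4278;  1245^181 ≡ 6841;  1245^362 ≡ 10811;  1245^543 ≡ 8809;  1245^724 ≡ 10810;  1245^1086 ≡ 13032;  1245^1448 ≡ 2222;  1245^1629 ≡ 4224;  1245^2172 ≡ 1.
Smallest exponent giving 1 is 2172.

2172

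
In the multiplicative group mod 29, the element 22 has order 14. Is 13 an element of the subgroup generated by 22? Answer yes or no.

13 ∈ ⟨22⟩ iff 13^14 ≡ 1 (mod 29), since |⟨22⟩| = 14.
13^14 mod 29 = 1.
Since 1 = 1, 13 lies in the subgroup.

yes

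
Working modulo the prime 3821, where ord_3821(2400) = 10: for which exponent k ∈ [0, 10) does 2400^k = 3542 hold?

8

Successive powers of 2400 modulo 3821:
  2400^0=1  2400^1=2400  2400^2=1753  2400^3=279  2400^4=925  2400^5=3820
  2400^6=1421  2400^7=2068  2400^8=3542
So 2400^8 ≡ 3542 (mod 3821), giving k = 8.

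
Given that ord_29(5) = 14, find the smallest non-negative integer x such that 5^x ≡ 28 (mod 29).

7

Successive powers of 5 modulo 29:
  5^0=1  5^1=5  5^2=25  5^3=9  5^4=16  5^5=22
  5^6=23  5^7=28
So 5^7 ≡ 28 (mod 29), giving x = 7.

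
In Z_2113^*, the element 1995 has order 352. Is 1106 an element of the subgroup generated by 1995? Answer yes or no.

no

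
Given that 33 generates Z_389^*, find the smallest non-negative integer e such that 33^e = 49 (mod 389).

280

Baby-step giant-step with m = ceil(sqrt(388)) = 20.
Baby table (33^j mod 389 for j=0..19):
  0:1  1:33  2:311  3:149  4:249  5:48  6:28  7:146
  8:150  9:282  10:359  11:177  12:6  13:198  14:310  15:116
  16:327  17:288  18:168  19:98
Giant step factor: 33^(-20) ≡ 169 (mod 389).
Scan 49·169^i mod 389 for i = 0, 1, …:
  i=0: 49   i=1: 112   i=2: 256   i=3: 85
  i=4: 361   i=5: 325   i=6: 76   i=7: 7
  i=8: 16   i=9: 370     …   i=13: 122
  i=14: 1
Match at i=14, j=0: e = 14·20 + 0 = 280.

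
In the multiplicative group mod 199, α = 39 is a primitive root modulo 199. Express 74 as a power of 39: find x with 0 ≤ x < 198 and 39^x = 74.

Baby-step giant-step with m = ceil(sqrt(198)) = 15.
Baby table (39^j mod 199 for j=0..14):
  0:1  1:39  2:128  3:17  4:66  5:186  6:90  7:127
  8:177  9:137  10:169  11:24  12:140  13:87  14:10
Giant step factor: 39^(-15) ≡ 174 (mod 199).
Scan 74·174^i mod 199 for i = 0, 1, …:
  i=0: 74   i=1: 140
Match at i=1, j=12: x = 1·15 + 12 = 27.

27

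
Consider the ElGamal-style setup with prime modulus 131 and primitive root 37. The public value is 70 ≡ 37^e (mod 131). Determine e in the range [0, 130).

13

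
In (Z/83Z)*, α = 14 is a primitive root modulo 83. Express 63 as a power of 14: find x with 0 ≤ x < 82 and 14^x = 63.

Baby-step giant-step with m = ceil(sqrt(82)) = 10.
Baby table (14^j mod 83 for j=0..9):
  0:1  1:14  2:30  3:5  4:70  5:67  6:25  7:18
  8:3  9:42
Giant step factor: 14^(-10) ≡ 12 (mod 83).
Scan 63·12^i mod 83 for i = 0, 1, …:
  i=0: 63   i=1: 9   i=2: 25
Match at i=2, j=6: x = 2·10 + 6 = 26.

26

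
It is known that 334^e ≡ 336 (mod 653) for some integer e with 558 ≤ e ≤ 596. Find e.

561

Compute 334^558 mod 653 = 345, then multiply by 334 repeatedly:
  334^558=345  334^559=302  334^560=306  334^561=336
Found 336 at exponent 561.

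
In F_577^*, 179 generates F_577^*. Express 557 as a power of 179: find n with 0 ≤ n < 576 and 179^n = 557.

Baby-step giant-step with m = ceil(sqrt(576)) = 24.
Baby table (179^j mod 577 for j=0..23):
  0:1  1:179  2:306  3:536  4:162  5:148  6:527  7:282
  8:279  9:319  10:555  11:101  12:192  13:325  14:475  15:206
  16:523  17:143  18:209  19:483  20:484  21:86  22:392  23:351
Giant step factor: 179^(-24) ≡ 9 (mod 577).
Scan 557·9^i mod 577 for i = 0, 1, …:
  i=0: 557   i=1: 397   i=2: 111   i=3: 422
  i=4: 336   i=5: 139   i=6: 97   i=7: 296
  i=8: 356   i=9: 319
Match at i=9, j=9: n = 9·24 + 9 = 225.

225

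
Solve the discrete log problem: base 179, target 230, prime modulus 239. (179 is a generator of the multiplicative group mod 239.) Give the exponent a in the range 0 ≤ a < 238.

71

Baby-step giant-step with m = ceil(sqrt(238)) = 16.
Baby table (179^j mod 239 for j=0..15):
  0:1  1:179  2:15  3:56  4:225  5:123  6:29  7:172
  8:196  9:190  10:72  11:221  12:124  13:208  14:187  15:13
Giant step factor: 179^(-16) ≡ 110 (mod 239).
Scan 230·110^i mod 239 for i = 0, 1, …:
  i=0: 230   i=1: 205   i=2: 84   i=3: 158
  i=4: 172
Match at i=4, j=7: a = 4·16 + 7 = 71.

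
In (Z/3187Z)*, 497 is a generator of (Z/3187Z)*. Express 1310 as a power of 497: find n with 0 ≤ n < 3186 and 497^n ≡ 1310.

Baby-step giant-step with m = ceil(sqrt(3186)) = 57.
Baby table (497^j mod 3187 for j=0..56):
  0:1  1:497  2:1610  3:233  4:1069  5:2251  6:110  7:491
  8:1815  9:134  10:2858  11:2211  12:2539  13:3018  14:2056  15:1992
  16:2054  17:998  18:2021  19:532  20:3070  21:2404  22:2850  23:1422
  24:2407  25:1154  26:3065  27:3106  28:1174  29:257  30:249  31:2647
  32:2515  33:651  34:1660  35:2774  36:1894  37:1153  38:2568  39:1496
  40:941  41:2375  42:1185  43:2537  44:2024  45:2023  46:1526  47:3103
  48:2870  49:1801  50:2737  51:2627  52:2136  53:321  54:187  55:516
  56:1492
Giant step factor: 497^(-57) ≡ 1455 (mod 3187).
Scan 1310·1455^i mod 3187 for i = 0, 1, …:
  i=0: 1310   i=1: 224   i=2: 846   i=3: 748
  i=4: 1573   i=5: 449   i=6: 3147   i=7: 2353
  i=8: 777   i=9: 2337     …   i=21: 2682
  i=22: 1422
Match at i=22, j=23: n = 22·57 + 23 = 1277.

1277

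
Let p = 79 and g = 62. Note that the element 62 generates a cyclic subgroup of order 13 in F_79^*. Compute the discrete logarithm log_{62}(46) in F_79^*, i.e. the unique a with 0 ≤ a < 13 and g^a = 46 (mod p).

7

Successive powers of 62 modulo 79:
  62^0=1  62^1=62  62^2=52  62^3=64  62^4=18  62^5=10
  62^6=67  62^7=46
So 62^7 ≡ 46 (mod 79), giving a = 7.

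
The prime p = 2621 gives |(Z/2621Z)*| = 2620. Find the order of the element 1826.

2620

The order of 1826 must divide p − 1 = 2620 = 2^2 · 5 · 131.
Divisors: 1, 2, 4, 5, 10, 20, 131, 262, 524, 655, 1310, 2620.
Check each in increasing order: 1826^1 ≡ 1826;  1826^2 ≡ 364;  1826^4 ≡ 1446;  1826^5 ≡ 1049;  1826^10 ≡ 2202;  1826^20 ≡ 2575;  1826^131 ≡ 115;  1826^262 ≡ 120;  1826^524 ≡ 1295;  1826^655 ≡ 2149;  1826^1310 ≡ 2620;  1826^2620 ≡ 1.
Smallest exponent giving 1 is 2620.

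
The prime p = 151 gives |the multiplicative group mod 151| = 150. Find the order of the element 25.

75

The order of 25 must divide p − 1 = 150 = 2 · 3 · 5^2.
Divisors: 1, 2, 3, 5, 6, 10, 15, 25, 30, 50, 75, 150.
Check each in increasing order: 25^1 ≡ 25;  25^2 ≡ 21;  25^3 ≡ 72;  25^5 ≡ 2;  25^6 ≡ 50;  25^10 ≡ 4;  25^15 ≡ 8;  25^25 ≡ 32;  25^30 ≡ 64;  25^50 ≡ 118;  25^75 ≡ 1.
Smallest exponent giving 1 is 75.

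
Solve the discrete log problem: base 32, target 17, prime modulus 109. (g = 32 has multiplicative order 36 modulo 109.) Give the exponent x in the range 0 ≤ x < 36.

17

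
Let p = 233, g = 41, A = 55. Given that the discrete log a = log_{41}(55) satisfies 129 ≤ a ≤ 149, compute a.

138

Compute 41^129 mod 233 = 160, then multiply by 41 repeatedly:
  41^129=160  41^130=36  41^131=78  41^132=169  41^133=172
  41^134=62  41^135=212  41^136=71  41^137=115  41^138=55
Found 55 at exponent 138.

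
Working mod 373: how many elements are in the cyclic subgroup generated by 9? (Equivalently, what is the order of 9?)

93

The order of 9 must divide p − 1 = 372 = 2^2 · 3 · 31.
Divisors: 1, 2, 3, 4, 6, 12, 31, 62, 93, 124, 186, 372.
Check each in increasing order: 9^1 ≡ 9;  9^2 ≡ 81;  9^3 ≡ 356;  9^4 ≡ 220;  9^6 ≡ 289;  9^12 ≡ 342;  9^31 ≡ 88;  9^62 ≡ 284;  9^93 ≡ 1.
Smallest exponent giving 1 is 93.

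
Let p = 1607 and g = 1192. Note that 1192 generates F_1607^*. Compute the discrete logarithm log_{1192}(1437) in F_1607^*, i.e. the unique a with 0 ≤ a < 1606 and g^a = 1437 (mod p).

Baby-step giant-step with m = ceil(sqrt(1606)) = 41.
Baby table (1192^j mod 1607 for j=0..40):
  0:1  1:1192  2:276  3:1164  4:647  5:1471  6:195  7:1032
  8:789  9:393  10:819  11:799  12:1064  13:365  14:1190  15:1106
  16:612  17:1533  18:177  19:467  20:642  21:332  22:422  23:33
  24:768  25:1073  26:1451  27:460  28:333  29:7  30:309  31:325
  32:113  33:1315  34:655  35:1365  36:796  37:702  38:1144  39:912
  40:772
Giant step factor: 1192^(-41) ≡ 720 (mod 1607).
Scan 1437·720^i mod 1607 for i = 0, 1, …:
  i=0: 1437   i=1: 1339   i=2: 1487   i=3: 378
  i=4: 577   i=5: 834   i=6: 1069   i=7: 1534
  i=8: 471   i=9: 43     …   i=18: 717
  i=19: 393
Match at i=19, j=9: a = 19·41 + 9 = 788.

788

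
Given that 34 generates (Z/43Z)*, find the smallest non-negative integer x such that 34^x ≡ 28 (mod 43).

13

Successive powers of 34 modulo 43:
  34^0=1  34^1=34  34^2=38  34^3=2  34^4=25  34^5=33
  34^6=4  34^7=7  34^8=23  34^9=8  34^10=14  34^11=3
  34^12=16  34^13=28
So 34^13 ≡ 28 (mod 43), giving x = 13.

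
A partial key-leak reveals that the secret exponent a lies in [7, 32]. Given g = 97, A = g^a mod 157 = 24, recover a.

11

Compute 97^7 mod 157 = 104, then multiply by 97 repeatedly:
  97^7=104  97^8=40  97^9=112  97^10=31  97^11=24
Found 24 at exponent 11.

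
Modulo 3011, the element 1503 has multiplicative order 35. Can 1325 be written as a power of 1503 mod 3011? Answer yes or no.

yes

1325 ∈ ⟨1503⟩ iff 1325^35 ≡ 1 (mod 3011), since |⟨1503⟩| = 35.
1325^35 mod 3011 = 1.
Since 1 = 1, 1325 lies in the subgroup.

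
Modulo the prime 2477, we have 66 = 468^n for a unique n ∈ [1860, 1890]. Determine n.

Compute 468^1860 mod 2477 = 869, then multiply by 468 repeatedly:
  468^1860=869  468^1861=464  468^1862=1653  468^1863=780  468^1864=921
  468^1865=30  468^1866=1655  468^1867=1716  468^1868=540  468^1869=66
Found 66 at exponent 1869.

1869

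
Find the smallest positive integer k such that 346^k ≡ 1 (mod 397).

The order of 346 must divide p − 1 = 396 = 2^2 · 3^2 · 11.
Divisors: 1, 2, 3, 4, 6, 9, 11, 12, 18, 22, 33, 36, 44, 66, 99, 132, 198, 396.
Check each in increasing order: 346^1 ≡ 346;  346^2 ≡ 219;  346^3 ≡ 344;  346^4 ≡ 321;  346^6 ≡ 30;  346^9 ≡ 395;  346^11 ≡ 356;  346^12 ≡ 106;  346^18 ≡ 4;  346^22 ≡ 93;  346^33 ≡ 157;  346^36 ≡ 16;  346^44 ≡ 312;  346^66 ≡ 35;  346^99 ≡ 334;  346^132 ≡ 34;  346^198 ≡ 396;  346^396 ≡ 1.
Smallest exponent giving 1 is 396.

396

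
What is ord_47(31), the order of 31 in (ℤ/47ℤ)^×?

46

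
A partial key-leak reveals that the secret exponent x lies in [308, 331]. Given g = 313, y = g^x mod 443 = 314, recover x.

Compute 313^308 mod 443 = 152, then multiply by 313 repeatedly:
  313^308=152  313^309=175  313^310=286  313^311=32  313^312=270
  313^313=340  313^314=100  313^315=290  313^316=398  313^317=91
  313^318=131  313^319=247  313^320=229  313^321=354  313^322=52
  313^323=328  313^324=331  313^325=384  313^326=139  313^327=93
  313^328=314
Found 314 at exponent 328.

328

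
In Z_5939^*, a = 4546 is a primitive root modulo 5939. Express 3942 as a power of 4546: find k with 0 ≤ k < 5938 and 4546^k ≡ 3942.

5434

Baby-step giant-step with m = ceil(sqrt(5938)) = 78.
Baby table (4546^j mod 5939 for j=0..77):
  0:1  1:4546  2:4335  3:1308  4:1229  5:4374  6:432  7:4002
  8:1935  9:851  10:2357  11:966  12:2515  13:615  14:4460  15:5353
  16:2655  17:1582  18:5582  19:4364  20:2484  21:2225  22:733  23:439
  24:190  25:2585  26:4068  27:5021  28:1889  29:5539  30:4873  31:188
  32:5371  33:1337  34:2405  35:5370  36:2730  37:4009  38:4062  39:1501
  40:5574  41:3630  42:3438  43:3639  44:2779  45:1081  46:2673  47:264
  48:466  49:4152  50:850  51:3750  52:2570  53:1207  54:5325  55:86
  56:4921  57:4592  58:5586  59:4731  60:2007  61:1518  62:5649  63:118
  64:1918  65:776  66:5869  67:2486  68:5378  69:3464  70:3055  71:2648
  72:5394  73:4932  74:1147  75:5759  76:1302  77:3648
Giant step factor: 4546^(-78) ≡ 395 (mod 5939).
Scan 3942·395^i mod 5939 for i = 0, 1, …:
  i=0: 3942   i=1: 1072   i=2: 1771   i=3: 4682
  i=4: 2361   i=5: 172   i=6: 2611   i=7: 3898
  i=8: 1509   i=9: 2155     …   i=68: 2337
  i=69: 2570
Match at i=69, j=52: k = 69·78 + 52 = 5434.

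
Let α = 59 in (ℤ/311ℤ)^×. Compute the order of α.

310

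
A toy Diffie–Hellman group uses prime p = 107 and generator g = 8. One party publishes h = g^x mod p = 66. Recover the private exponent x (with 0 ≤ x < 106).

31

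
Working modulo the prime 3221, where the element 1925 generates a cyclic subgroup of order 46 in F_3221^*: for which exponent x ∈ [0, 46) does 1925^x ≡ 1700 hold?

Baby-step giant-step with m = ceil(sqrt(46)) = 7.
Baby table (1925^j mod 3221 for j=0..6):
  0:1  1:1925  2:1475  3:1674  4:1450  5:1864  6:6
Giant step factor: 1925^(-7) ≡ 2557 (mod 3221).
Scan 1700·2557^i mod 3221 for i = 0, 1, …:
  i=0: 1700   i=1: 1771   i=2: 2942   i=3: 1659
  i=4: 6
Match at i=4, j=6: x = 4·7 + 6 = 34.

34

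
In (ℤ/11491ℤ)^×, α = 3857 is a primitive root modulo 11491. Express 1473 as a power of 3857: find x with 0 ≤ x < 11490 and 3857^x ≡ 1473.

2737

Baby-step giant-step with m = ceil(sqrt(11490)) = 108.
Baby table (3857^j mod 11491 for j=0..107):
  0:1  1:3857  2:7095  3:5344  4:8445  5:6871  6:3201  7:4923
  8:4879  9:7536  10:5613  11:297  12:7920  13:4362  14:1410  15:3127
  16:6780  17:8435  18:2774  19:1197  20:8938  21:866  22:7772  23:8076
  24:8522  25:5094  26:9439  27:2735  28:157  29:8017  30:10779  31:165
  32:4400  33:10084  34:8444  35:3014  36:7597  37:11070  38:7925  39:665
  40:2412  41:6865  42:3041  43:8317  44:7288  45:2830  46:10351  47:4073
  48:1364  49:9561  50:2158  51:3922  52:4998  53:6879  54:11075  55:4228
  56:1667  57:6150  58:3126  59:2923  60:1340  61:8921  62:4243  63:2067
  64:9156  65:2849  66:3197  67:986  68:10972  69:9142  70:6306  71:7286
  72:6607  73:7652  74:4876  75:7456  76:7310  77:7247  78:5567  79:6731
  80:3298  81:11340  82:3634  83:8809  84:8917  85:306  86:8160  87:10762
  88:3542  89:10186  90:11164  91:2771  92:1117  93:10635  94:7816  95:5419
  96:10445  97:10410  98:1816  99:6293  100:3109  101:6300  102:7126  103:10001
  104:10061  105:170  106:703  107:11086
Giant step factor: 3857^(-108) ≡ 5970 (mod 11491).
Scan 1473·5970^i mod 11491 for i = 0, 1, …:
  i=0: 1473   i=1: 3195   i=2: 10581   i=3: 2543
  i=4: 2099   i=5: 5840   i=6: 1106   i=7: 6986
  i=8: 5581   i=9: 6161     …   i=24: 7855
  i=25: 11070
Match at i=25, j=37: x = 25·108 + 37 = 2737.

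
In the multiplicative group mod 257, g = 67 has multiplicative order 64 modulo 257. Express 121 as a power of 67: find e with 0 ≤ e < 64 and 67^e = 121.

Baby-step giant-step with m = ceil(sqrt(64)) = 8.
Baby table (67^j mod 257 for j=0..7):
  0:1  1:67  2:120  3:73  4:8  5:22  6:189  7:70
Giant step factor: 67^(-8) ≡ 253 (mod 257).
Scan 121·253^i mod 257 for i = 0, 1, …:
  i=0: 121   i=1: 30   i=2: 137   i=3: 223
  i=4: 136   i=5: 227   i=6: 120
Match at i=6, j=2: e = 6·8 + 2 = 50.

50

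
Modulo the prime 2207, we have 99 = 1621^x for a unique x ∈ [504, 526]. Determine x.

Compute 1621^504 mod 2207 = 1096, then multiply by 1621 repeatedly:
  1621^504=1096  1621^505=2188  1621^506=99
Found 99 at exponent 506.

506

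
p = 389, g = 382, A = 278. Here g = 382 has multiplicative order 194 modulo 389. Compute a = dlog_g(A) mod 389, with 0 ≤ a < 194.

Baby-step giant-step with m = ceil(sqrt(194)) = 14.
Baby table (382^j mod 389 for j=0..13):
  0:1  1:382  2:49  3:46  4:67  5:309  6:171  7:359
  8:210  9:86  10:176  11:324  12:66  13:316
Giant step factor: 382^(-14) ≡ 169 (mod 389).
Scan 278·169^i mod 389 for i = 0, 1, …:
  i=0: 278   i=1: 302   i=2: 79   i=3: 125
  i=4: 119   i=5: 272   i=6: 66
Match at i=6, j=12: a = 6·14 + 12 = 96.

96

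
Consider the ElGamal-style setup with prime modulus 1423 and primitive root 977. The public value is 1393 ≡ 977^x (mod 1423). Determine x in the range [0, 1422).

1261

Baby-step giant-step with m = ceil(sqrt(1422)) = 38.
Baby table (977^j mod 1423 for j=0..37):
  0:1  1:977  2:1119  3:399  4:1344  5:1082  6:1248  7:1208
  8:549  9:1325  10:1018  11:1332  12:742  13:627  14:689  15:74
  16:1148  17:272  18:1066  19:1269  20:380  21:1280  22:1166  23:782
  24:1286  25:1336  26:381  27:834  28:862  29:1181  30:1207  31:995
  32:206  33:619  34:1411  35:1083  36:802  37:904
Giant step factor: 977^(-38) ≡ 710 (mod 1423).
Scan 1393·710^i mod 1423 for i = 0, 1, …:
  i=0: 1393   i=1: 45   i=2: 644   i=3: 457
  i=4: 26   i=5: 1384   i=6: 770   i=7: 268
  i=8: 1021   i=9: 603     …   i=32: 1092
  i=33: 1208
Match at i=33, j=7: x = 33·38 + 7 = 1261.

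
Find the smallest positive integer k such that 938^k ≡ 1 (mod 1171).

45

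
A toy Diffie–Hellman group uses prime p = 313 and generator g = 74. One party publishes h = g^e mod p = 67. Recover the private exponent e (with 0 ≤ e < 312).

Baby-step giant-step with m = ceil(sqrt(312)) = 18.
Baby table (74^j mod 313 for j=0..17):
  0:1  1:74  2:155  3:202  4:237  5:10  6:114  7:298
  8:142  9:179  10:100  11:201  12:163  13:168  14:225  15:61
  16:132  17:65
Giant step factor: 74^(-18) ≡ 49 (mod 313).
Scan 67·49^i mod 313 for i = 0, 1, …:
  i=0: 67   i=1: 153   i=2: 298
Match at i=2, j=7: e = 2·18 + 7 = 43.

43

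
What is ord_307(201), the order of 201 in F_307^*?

153

The order of 201 must divide p − 1 = 306 = 2 · 3^2 · 17.
Divisors: 1, 2, 3, 6, 9, 17, 18, 34, 51, 102, 153, 306.
Check each in increasing order: 201^1 ≡ 201;  201^2 ≡ 184;  201^3 ≡ 144;  201^6 ≡ 167;  201^9 ≡ 102;  201^17 ≡ 93;  201^18 ≡ 273;  201^34 ≡ 53;  201^51 ≡ 17;  201^102 ≡ 289;  201^153 ≡ 1.
Smallest exponent giving 1 is 153.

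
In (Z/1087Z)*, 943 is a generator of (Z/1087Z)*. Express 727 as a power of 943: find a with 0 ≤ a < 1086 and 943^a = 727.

914

Baby-step giant-step with m = ceil(sqrt(1086)) = 33.
Baby table (943^j mod 1087 for j=0..32):
  0:1  1:943  2:83  3:5  4:367  5:415  6:25  7:748
  8:988  9:125  10:479  11:592  12:625  13:221  14:786  15:951
  16:18  17:669  18:407  19:90  20:84  21:948  22:450  23:420
  24:392  25:76  26:1013  27:873  28:380  29:717  30:17  31:813
  32:324
Giant step factor: 943^(-33) ≡ 665 (mod 1087).
Scan 727·665^i mod 1087 for i = 0, 1, …:
  i=0: 727   i=1: 827   i=2: 1020   i=3: 12
  i=4: 371   i=5: 1053   i=6: 217   i=7: 821
  i=8: 291   i=9: 29     …   i=26: 916
  i=27: 420
Match at i=27, j=23: a = 27·33 + 23 = 914.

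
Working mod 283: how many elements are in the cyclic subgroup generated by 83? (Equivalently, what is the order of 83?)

The order of 83 must divide p − 1 = 282 = 2 · 3 · 47.
Divisors: 1, 2, 3, 6, 47, 94, 141, 282.
Check each in increasing order: 83^1 ≡ 83;  83^2 ≡ 97;  83^3 ≡ 127;  83^6 ≡ 281;  83^47 ≡ 44;  83^94 ≡ 238;  83^141 ≡ 1.
Smallest exponent giving 1 is 141.

141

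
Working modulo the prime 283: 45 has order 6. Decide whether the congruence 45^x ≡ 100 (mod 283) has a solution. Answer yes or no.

no

100 ∈ ⟨45⟩ iff 100^6 ≡ 1 (mod 283), since |⟨45⟩| = 6.
100^6 mod 283 = 168.
Since 168 ≠ 1, 100 does not lie in the subgroup.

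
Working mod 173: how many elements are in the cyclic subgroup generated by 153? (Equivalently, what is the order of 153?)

The order of 153 must divide p − 1 = 172 = 2^2 · 43.
Divisors: 1, 2, 4, 43, 86, 172.
Check each in increasing order: 153^1 ≡ 153;  153^2 ≡ 54;  153^4 ≡ 148;  153^43 ≡ 93;  153^86 ≡ 172;  153^172 ≡ 1.
Smallest exponent giving 1 is 172.

172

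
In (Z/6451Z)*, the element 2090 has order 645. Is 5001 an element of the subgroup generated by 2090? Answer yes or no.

yes

5001 ∈ ⟨2090⟩ iff 5001^645 ≡ 1 (mod 6451), since |⟨2090⟩| = 645.
5001^645 mod 6451 = 1.
Since 1 = 1, 5001 lies in the subgroup.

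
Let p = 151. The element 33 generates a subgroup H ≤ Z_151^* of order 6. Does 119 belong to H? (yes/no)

yes

119 ∈ ⟨33⟩ iff 119^6 ≡ 1 (mod 151), since |⟨33⟩| = 6.
119^6 mod 151 = 1.
Since 1 = 1, 119 lies in the subgroup.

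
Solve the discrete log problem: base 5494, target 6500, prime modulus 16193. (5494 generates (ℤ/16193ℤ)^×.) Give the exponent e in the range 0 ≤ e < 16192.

4674

Baby-step giant-step with m = ceil(sqrt(16192)) = 128.
Baby table (5494^j mod 16193 for j=0..127):
  0:1  1:5494  2:284  3:5768  4:15884  5:2619  6:9402  7:15111
  8:14516  9:379  10:9522  11:10478  12:17  13:12433  14:4828  15:898
  16:10940  17:12137  18:14097  19:13992  20:3877  21:6443  22:16137  23:3
  24:289  25:852  26:1111  27:15266  28:7857  29:12013  30:12947  31:11162
  32:1137  33:12373  34:15241  35:51  36:4913  37:14484  38:2694  39:434
  40:4025  41:9905  42:9590  43:11631  44:3136  45:16025  46:9  47:867
  48:2556  49:3333  50:13412  51:7378  52:3653  53:6455  54:1100  55:3411
  56:4733  57:13337  58:153  59:14739  60:11066  61:8082  62:1302  63:12075
  64:13522  65:12577  66:2507  67:9408  68:15689  69:27  70:2601  71:7668
  72:9999  73:7850  74:5941  75:10959  76:3172  77:3300  78:10233  79:14199
  80:7625  81:459  82:11831  83:812  84:8053  85:3906  86:3839  87:8180
  88:5345  89:7521  90:12031  91:14681  92:81  93:7803  94:6811  95:13804
  96:7357  97:1630  98:491  99:9516  100:9900  101:14506  102:10211  103:6682
  104:1377  105:3107  106:2436  107:7966  108:11718  109:11517  110:8347  111:16035
  112:6370  113:3707  114:11657  115:243  116:7216  117:4240  118:9026  119:5878
  120:4890  121:1473  122:12355  123:13507  124:11132  125:14440  126:3853  127:4131
Giant step factor: 5494^(-128) ≡ 9409 (mod 16193).
Scan 6500·9409^i mod 16193 for i = 0, 1, …:
  i=0: 6500   i=1: 13732   i=2: 441   i=3: 3961
  i=4: 8956   i=5: 14825   i=6: 1923   i=7: 5926
  i=8: 5235   i=9: 13202     …   i=35: 1248
  i=36: 2507
Match at i=36, j=66: e = 36·128 + 66 = 4674.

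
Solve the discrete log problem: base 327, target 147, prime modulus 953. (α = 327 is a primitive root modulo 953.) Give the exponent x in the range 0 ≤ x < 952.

Baby-step giant-step with m = ceil(sqrt(952)) = 31.
Baby table (327^j mod 953 for j=0..30):
  0:1  1:327  2:193  3:213  4:82  5:130  6:578  7:312
  8:53  9:177  10:699  11:806  12:534  13:219  14:138  15:335
  16:903  17:804  18:833  19:786  20:665  21:171  22:643  23:601
  24:209  25:680  26:311  27:679  28:937  29:486  30:724
Giant step factor: 327^(-31) ≡ 92 (mod 953).
Scan 147·92^i mod 953 for i = 0, 1, …:
  i=0: 147   i=1: 182   i=2: 543   i=3: 400
  i=4: 586   i=5: 544   i=6: 492   i=7: 473
  i=8: 631   i=9: 872     …   i=14: 556
  i=15: 643
Match at i=15, j=22: x = 15·31 + 22 = 487.

487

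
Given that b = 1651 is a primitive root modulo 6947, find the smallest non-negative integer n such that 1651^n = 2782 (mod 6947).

Baby-step giant-step with m = ceil(sqrt(6946)) = 84.
Baby table (1651^j mod 6947 for j=0..83):
  0:1  1:1651  2:2577  3:3063  4:6544  5:1559  6:3519  7:2177
  8:2628  9:3900  10:5978  11:4938  12:3807  13:5269  14:1475  15:3775
  16:1066  17:2375  18:3017  19:68  20:1116  21:1561  22:6821  23:384
  24:1807  25:3094  26:2149  27:5029  28:1214  29:3578  30:2328  31:1837
  32:3995  33:3042  34:6608  35:3018  36:1719  37:3693  38:4624  39:6418
  40:1943  41:5326  42:5271  43:4777  44:1982  45:245  46:1569  47:6135
  48:159  49:5470  50:6817  51:727  52:5393  53:4736  54:3761  55:5740
  56:1032  57:1817  58:5710  59:131  60:924  61:4131  62:5274  63:2783
  64:2766  65:2487  66:360  67:3865  68:3769  69:5054  70:807  71:5480
  72:2486  73:5656  74:1288  75:706  76:5457  77:6195  78:1961  79:309
  80:3028  81:4335  82:1675  83:519
Giant step factor: 1651^(-84) ≡ 6915 (mod 6947).
Scan 2782·6915^i mod 6947 for i = 0, 1, …:
  i=0: 2782   i=1: 1287   i=2: 498   i=3: 4905
  i=4: 2821   i=5: 39   i=6: 5699   i=7: 5201
  i=8: 296   i=9: 4422     …   i=74: 2000
  i=75: 5470
Match at i=75, j=49: n = 75·84 + 49 = 6349.

6349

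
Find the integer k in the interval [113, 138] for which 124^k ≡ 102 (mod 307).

Compute 124^113 mod 307 = 132, then multiply by 124 repeatedly:
  124^113=132  124^114=97  124^115=55  124^116=66  124^117=202
  124^118=181  124^119=33  124^120=101  124^121=244  124^122=170
  124^123=204  124^124=122  124^125=85  124^126=102
Found 102 at exponent 126.

126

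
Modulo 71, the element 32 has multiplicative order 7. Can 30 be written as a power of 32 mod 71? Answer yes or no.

yes

30 ∈ ⟨32⟩ iff 30^7 ≡ 1 (mod 71), since |⟨32⟩| = 7.
30^7 mod 71 = 1.
Since 1 = 1, 30 lies in the subgroup.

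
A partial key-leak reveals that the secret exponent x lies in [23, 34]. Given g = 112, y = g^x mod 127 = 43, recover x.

23

Compute 112^23 mod 127 = 43, then multiply by 112 repeatedly:
  112^23=43
Found 43 at exponent 23.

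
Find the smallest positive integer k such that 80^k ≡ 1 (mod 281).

140

The order of 80 must divide p − 1 = 280 = 2^3 · 5 · 7.
Divisors: 1, 2, 4, 5, 7, 8, 10, 14, 20, 28, 35, 40, 56, 70, 140, 280.
Check each in increasing order: 80^1 ≡ 80;  80^2 ≡ 218;  80^4 ≡ 35;  80^5 ≡ 271;  80^7 ≡ 68;  80^8 ≡ 101;  80^10 ≡ 100;  80^14 ≡ 128;  80^20 ≡ 165;  80^28 ≡ 86;  80^35 ≡ 228;  80^40 ≡ 249;  80^56 ≡ 90;  80^70 ≡ 280;  80^140 ≡ 1.
Smallest exponent giving 1 is 140.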